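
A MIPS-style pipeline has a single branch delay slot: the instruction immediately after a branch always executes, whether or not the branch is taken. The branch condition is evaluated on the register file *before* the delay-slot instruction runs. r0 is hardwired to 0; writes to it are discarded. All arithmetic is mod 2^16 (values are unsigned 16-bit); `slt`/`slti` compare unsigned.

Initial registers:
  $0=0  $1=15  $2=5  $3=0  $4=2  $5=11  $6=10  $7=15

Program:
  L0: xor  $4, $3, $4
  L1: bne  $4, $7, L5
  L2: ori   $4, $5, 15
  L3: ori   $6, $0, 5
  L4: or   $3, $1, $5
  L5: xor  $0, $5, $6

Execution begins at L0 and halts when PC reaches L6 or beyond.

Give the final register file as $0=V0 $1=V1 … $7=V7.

$0=0 $1=15 $2=5 $3=0 $4=15 $5=11 $6=10 $7=15

#0 xor  $4, $3, $4 ; 0/15/5/0/2/11/10/15
#1 bne  $4, $7, L5 ; 0/15/5/0/2/11/10/15 ; →target
#2 ori   $4, $5, 15 ; 0/15/5/0/15/11/10/15
#5 xor  $0, $5, $6 ; 0/15/5/0/15/11/10/15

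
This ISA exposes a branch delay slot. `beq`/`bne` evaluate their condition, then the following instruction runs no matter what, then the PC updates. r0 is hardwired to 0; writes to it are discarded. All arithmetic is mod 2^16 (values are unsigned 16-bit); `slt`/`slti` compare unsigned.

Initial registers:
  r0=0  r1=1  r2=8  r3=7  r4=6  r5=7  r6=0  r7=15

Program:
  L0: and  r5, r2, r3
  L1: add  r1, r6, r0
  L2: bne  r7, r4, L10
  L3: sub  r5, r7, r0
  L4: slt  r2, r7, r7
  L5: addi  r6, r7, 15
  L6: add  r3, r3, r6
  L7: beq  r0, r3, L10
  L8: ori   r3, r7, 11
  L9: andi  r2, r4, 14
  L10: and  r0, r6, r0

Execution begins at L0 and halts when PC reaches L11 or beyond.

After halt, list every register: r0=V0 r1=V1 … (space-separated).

PC=0  and  r5, r2, r3        | r0=0 r1=1 r2=8 r3=7 r4=6 r5=0 r6=0 r7=15
PC=1  add  r1, r6, r0        | r0=0 r1=0 r2=8 r3=7 r4=6 r5=0 r6=0 r7=15
PC=2  bne  r7, r4, L10       | r0=0 r1=0 r2=8 r3=7 r4=6 r5=0 r6=0 r7=15  [TAKEN]
PC=3  sub  r5, r7, r0        | r0=0 r1=0 r2=8 r3=7 r4=6 r5=15 r6=0 r7=15
PC=10 and  r0, r6, r0        | r0=0 r1=0 r2=8 r3=7 r4=6 r5=15 r6=0 r7=15

r0=0 r1=0 r2=8 r3=7 r4=6 r5=15 r6=0 r7=15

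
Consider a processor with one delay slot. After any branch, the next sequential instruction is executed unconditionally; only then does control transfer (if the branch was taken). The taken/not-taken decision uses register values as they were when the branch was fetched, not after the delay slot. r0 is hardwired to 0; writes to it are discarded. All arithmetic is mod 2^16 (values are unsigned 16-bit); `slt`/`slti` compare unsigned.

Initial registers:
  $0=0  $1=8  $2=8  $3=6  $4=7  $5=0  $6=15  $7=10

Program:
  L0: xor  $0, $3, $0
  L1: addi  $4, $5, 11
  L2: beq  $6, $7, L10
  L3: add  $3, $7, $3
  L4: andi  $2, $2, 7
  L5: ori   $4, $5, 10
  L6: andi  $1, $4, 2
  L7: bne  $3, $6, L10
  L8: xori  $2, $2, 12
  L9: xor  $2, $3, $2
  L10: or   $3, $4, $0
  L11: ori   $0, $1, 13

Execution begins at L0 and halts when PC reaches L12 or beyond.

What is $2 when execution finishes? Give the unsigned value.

12

[0] xor  $0, $3, $0  →  {$0:0, $1:8, $2:8, $3:6, $4:7, $5:0, $6:15, $7:10}
[1] addi  $4, $5, 11  →  {$0:0, $1:8, $2:8, $3:6, $4:11, $5:0, $6:15, $7:10}
[2] beq  $6, $7, L10  →  {$0:0, $1:8, $2:8, $3:6, $4:11, $5:0, $6:15, $7:10}  ⟨branch fallthrough⟩
[3] add  $3, $7, $3  →  {$0:0, $1:8, $2:8, $3:16, $4:11, $5:0, $6:15, $7:10}
[4] andi  $2, $2, 7  →  {$0:0, $1:8, $2:0, $3:16, $4:11, $5:0, $6:15, $7:10}
[5] ori   $4, $5, 10  →  {$0:0, $1:8, $2:0, $3:16, $4:10, $5:0, $6:15, $7:10}
[6] andi  $1, $4, 2  →  {$0:0, $1:2, $2:0, $3:16, $4:10, $5:0, $6:15, $7:10}
[7] bne  $3, $6, L10  →  {$0:0, $1:2, $2:0, $3:16, $4:10, $5:0, $6:15, $7:10}  ⟨branch taken⟩
[8] xori  $2, $2, 12  →  {$0:0, $1:2, $2:12, $3:16, $4:10, $5:0, $6:15, $7:10}
[10] or   $3, $4, $0  →  {$0:0, $1:2, $2:12, $3:10, $4:10, $5:0, $6:15, $7:10}
[11] ori   $0, $1, 13  →  {$0:0, $1:2, $2:12, $3:10, $4:10, $5:0, $6:15, $7:10}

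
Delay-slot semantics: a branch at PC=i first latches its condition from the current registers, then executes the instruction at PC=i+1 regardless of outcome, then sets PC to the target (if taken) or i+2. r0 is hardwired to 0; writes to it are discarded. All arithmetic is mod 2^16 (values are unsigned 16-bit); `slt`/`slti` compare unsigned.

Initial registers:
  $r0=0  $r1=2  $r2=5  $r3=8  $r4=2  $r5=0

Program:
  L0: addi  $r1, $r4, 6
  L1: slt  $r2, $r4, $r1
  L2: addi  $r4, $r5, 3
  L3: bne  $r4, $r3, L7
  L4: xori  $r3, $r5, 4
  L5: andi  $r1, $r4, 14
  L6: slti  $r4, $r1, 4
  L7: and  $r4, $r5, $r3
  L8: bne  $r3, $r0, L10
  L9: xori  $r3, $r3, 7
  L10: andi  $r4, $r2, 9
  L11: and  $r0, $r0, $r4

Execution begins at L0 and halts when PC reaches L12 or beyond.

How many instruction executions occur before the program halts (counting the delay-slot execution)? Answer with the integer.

[0] addi  $r1, $r4, 6  →  {$r0:0, $r1:8, $r2:5, $r3:8, $r4:2, $r5:0}
[1] slt  $r2, $r4, $r1  →  {$r0:0, $r1:8, $r2:1, $r3:8, $r4:2, $r5:0}
[2] addi  $r4, $r5, 3  →  {$r0:0, $r1:8, $r2:1, $r3:8, $r4:3, $r5:0}
[3] bne  $r4, $r3, L7  →  {$r0:0, $r1:8, $r2:1, $r3:8, $r4:3, $r5:0}  ⟨branch taken⟩
[4] xori  $r3, $r5, 4  →  {$r0:0, $r1:8, $r2:1, $r3:4, $r4:3, $r5:0}
[7] and  $r4, $r5, $r3  →  {$r0:0, $r1:8, $r2:1, $r3:4, $r4:0, $r5:0}
[8] bne  $r3, $r0, L10  →  {$r0:0, $r1:8, $r2:1, $r3:4, $r4:0, $r5:0}  ⟨branch taken⟩
[9] xori  $r3, $r3, 7  →  {$r0:0, $r1:8, $r2:1, $r3:3, $r4:0, $r5:0}
[10] andi  $r4, $r2, 9  →  {$r0:0, $r1:8, $r2:1, $r3:3, $r4:1, $r5:0}
[11] and  $r0, $r0, $r4  →  {$r0:0, $r1:8, $r2:1, $r3:3, $r4:1, $r5:0}

10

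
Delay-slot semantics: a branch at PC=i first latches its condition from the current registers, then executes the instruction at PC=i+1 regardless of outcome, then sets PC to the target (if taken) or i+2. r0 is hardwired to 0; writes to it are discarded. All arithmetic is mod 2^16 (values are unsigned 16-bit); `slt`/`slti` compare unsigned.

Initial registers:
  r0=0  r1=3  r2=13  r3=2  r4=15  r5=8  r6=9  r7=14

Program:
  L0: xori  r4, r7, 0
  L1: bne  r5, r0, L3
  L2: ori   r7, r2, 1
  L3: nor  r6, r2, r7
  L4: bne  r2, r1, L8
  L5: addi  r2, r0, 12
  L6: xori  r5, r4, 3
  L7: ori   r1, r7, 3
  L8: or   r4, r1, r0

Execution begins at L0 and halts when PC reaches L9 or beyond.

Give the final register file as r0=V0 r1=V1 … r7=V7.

r0=0 r1=3 r2=12 r3=2 r4=3 r5=8 r6=65522 r7=13

#0 xori  r4, r7, 0 ; 0/3/13/2/14/8/9/14
#1 bne  r5, r0, L3 ; 0/3/13/2/14/8/9/14 ; →target
#2 ori   r7, r2, 1 ; 0/3/13/2/14/8/9/13
#3 nor  r6, r2, r7 ; 0/3/13/2/14/8/65522/13
#4 bne  r2, r1, L8 ; 0/3/13/2/14/8/65522/13 ; →target
#5 addi  r2, r0, 12 ; 0/3/12/2/14/8/65522/13
#8 or   r4, r1, r0 ; 0/3/12/2/3/8/65522/13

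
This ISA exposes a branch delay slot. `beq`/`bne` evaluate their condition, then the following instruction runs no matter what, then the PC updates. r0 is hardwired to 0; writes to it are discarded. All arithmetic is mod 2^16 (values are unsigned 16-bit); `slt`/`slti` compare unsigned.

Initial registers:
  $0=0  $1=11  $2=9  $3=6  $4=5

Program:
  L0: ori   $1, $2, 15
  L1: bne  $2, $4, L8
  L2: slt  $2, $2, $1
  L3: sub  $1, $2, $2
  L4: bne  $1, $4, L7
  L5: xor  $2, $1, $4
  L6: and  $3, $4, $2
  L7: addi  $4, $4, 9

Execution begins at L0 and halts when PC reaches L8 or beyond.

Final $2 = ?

1

PC=0  ori   $1, $2, 15       | $0=0 $1=15 $2=9 $3=6 $4=5
PC=1  bne  $2, $4, L8        | $0=0 $1=15 $2=9 $3=6 $4=5  [TAKEN]
PC=2  slt  $2, $2, $1        | $0=0 $1=15 $2=1 $3=6 $4=5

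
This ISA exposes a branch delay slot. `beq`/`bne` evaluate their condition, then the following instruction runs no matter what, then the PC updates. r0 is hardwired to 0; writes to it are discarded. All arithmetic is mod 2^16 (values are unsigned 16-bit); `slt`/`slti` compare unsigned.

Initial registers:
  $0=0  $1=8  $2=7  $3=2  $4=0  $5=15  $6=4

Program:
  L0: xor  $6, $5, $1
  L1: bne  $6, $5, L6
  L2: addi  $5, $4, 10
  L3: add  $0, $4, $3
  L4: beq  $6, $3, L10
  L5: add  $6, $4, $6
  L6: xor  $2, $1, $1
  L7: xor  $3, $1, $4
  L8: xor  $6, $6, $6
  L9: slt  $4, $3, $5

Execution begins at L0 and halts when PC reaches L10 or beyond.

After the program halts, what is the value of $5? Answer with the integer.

#0 xor  $6, $5, $1 ; 0/8/7/2/0/15/7
#1 bne  $6, $5, L6 ; 0/8/7/2/0/15/7 ; →target
#2 addi  $5, $4, 10 ; 0/8/7/2/0/10/7
#6 xor  $2, $1, $1 ; 0/8/0/2/0/10/7
#7 xor  $3, $1, $4 ; 0/8/0/8/0/10/7
#8 xor  $6, $6, $6 ; 0/8/0/8/0/10/0
#9 slt  $4, $3, $5 ; 0/8/0/8/1/10/0

10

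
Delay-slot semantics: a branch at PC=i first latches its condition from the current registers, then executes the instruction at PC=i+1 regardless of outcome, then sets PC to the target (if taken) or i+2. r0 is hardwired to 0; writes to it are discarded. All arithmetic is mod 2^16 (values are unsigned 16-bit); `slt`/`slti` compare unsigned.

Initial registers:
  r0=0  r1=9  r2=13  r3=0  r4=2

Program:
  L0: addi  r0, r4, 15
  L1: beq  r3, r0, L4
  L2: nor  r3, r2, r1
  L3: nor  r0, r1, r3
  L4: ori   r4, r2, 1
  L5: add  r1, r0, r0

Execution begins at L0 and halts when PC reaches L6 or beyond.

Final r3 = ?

65522

[0] addi  r0, r4, 15  →  {r0:0, r1:9, r2:13, r3:0, r4:2}
[1] beq  r3, r0, L4  →  {r0:0, r1:9, r2:13, r3:0, r4:2}  ⟨branch taken⟩
[2] nor  r3, r2, r1  →  {r0:0, r1:9, r2:13, r3:65522, r4:2}
[4] ori   r4, r2, 1  →  {r0:0, r1:9, r2:13, r3:65522, r4:13}
[5] add  r1, r0, r0  →  {r0:0, r1:0, r2:13, r3:65522, r4:13}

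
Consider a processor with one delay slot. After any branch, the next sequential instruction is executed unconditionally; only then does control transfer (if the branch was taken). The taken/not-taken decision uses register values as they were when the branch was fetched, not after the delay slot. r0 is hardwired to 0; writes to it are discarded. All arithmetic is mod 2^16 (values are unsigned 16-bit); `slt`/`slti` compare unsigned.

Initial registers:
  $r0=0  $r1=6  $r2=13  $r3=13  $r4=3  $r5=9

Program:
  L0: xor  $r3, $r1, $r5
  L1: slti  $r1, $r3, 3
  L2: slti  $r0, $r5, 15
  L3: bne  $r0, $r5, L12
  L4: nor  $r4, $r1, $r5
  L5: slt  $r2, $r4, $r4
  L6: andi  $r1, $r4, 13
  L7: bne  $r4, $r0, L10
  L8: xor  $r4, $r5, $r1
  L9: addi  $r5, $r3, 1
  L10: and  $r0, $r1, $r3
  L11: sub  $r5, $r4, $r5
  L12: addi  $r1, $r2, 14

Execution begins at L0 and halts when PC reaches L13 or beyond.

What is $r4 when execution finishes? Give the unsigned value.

65526

PC=0  xor  $r3, $r1, $r5     | $r0=0 $r1=6 $r2=13 $r3=15 $r4=3 $r5=9
PC=1  slti  $r1, $r3, 3      | $r0=0 $r1=0 $r2=13 $r3=15 $r4=3 $r5=9
PC=2  slti  $r0, $r5, 15     | $r0=0 $r1=0 $r2=13 $r3=15 $r4=3 $r5=9
PC=3  bne  $r0, $r5, L12     | $r0=0 $r1=0 $r2=13 $r3=15 $r4=3 $r5=9  [TAKEN]
PC=4  nor  $r4, $r1, $r5     | $r0=0 $r1=0 $r2=13 $r3=15 $r4=65526 $r5=9
PC=12 addi  $r1, $r2, 14     | $r0=0 $r1=27 $r2=13 $r3=15 $r4=65526 $r5=9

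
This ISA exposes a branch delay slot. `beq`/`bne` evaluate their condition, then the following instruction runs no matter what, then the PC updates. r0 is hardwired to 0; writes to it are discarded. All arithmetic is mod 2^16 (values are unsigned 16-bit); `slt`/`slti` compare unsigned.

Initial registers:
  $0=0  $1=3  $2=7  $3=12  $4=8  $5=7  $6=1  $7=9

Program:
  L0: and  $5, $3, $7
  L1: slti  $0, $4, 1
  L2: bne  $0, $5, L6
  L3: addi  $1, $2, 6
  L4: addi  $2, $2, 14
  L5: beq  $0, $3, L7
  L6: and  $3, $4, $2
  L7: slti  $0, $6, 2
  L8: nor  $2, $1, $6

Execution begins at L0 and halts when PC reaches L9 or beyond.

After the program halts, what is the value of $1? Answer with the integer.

#0 and  $5, $3, $7 ; 0/3/7/12/8/8/1/9
#1 slti  $0, $4, 1 ; 0/3/7/12/8/8/1/9
#2 bne  $0, $5, L6 ; 0/3/7/12/8/8/1/9 ; →target
#3 addi  $1, $2, 6 ; 0/13/7/12/8/8/1/9
#6 and  $3, $4, $2 ; 0/13/7/0/8/8/1/9
#7 slti  $0, $6, 2 ; 0/13/7/0/8/8/1/9
#8 nor  $2, $1, $6 ; 0/13/65522/0/8/8/1/9

13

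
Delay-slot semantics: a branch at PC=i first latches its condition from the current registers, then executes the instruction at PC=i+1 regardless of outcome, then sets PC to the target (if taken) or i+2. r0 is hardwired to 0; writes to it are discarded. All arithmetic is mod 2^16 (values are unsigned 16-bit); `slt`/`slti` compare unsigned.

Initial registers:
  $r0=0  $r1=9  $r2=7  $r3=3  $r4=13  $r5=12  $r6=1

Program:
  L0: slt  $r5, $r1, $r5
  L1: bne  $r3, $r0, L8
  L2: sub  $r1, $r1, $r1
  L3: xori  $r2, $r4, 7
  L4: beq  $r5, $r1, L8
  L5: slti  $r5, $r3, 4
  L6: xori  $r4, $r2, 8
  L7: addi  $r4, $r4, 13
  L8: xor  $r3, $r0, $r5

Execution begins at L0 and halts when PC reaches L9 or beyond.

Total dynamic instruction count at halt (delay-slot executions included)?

  step pc=0: slt  $r5, $r1, $r5  regs=(0,9,7,3,13,1,1)
  step pc=1: bne  $r3, $r0, L8  cond=T  regs=(0,9,7,3,13,1,1)
  step pc=2: sub  $r1, $r1, $r1  regs=(0,0,7,3,13,1,1)
  step pc=8: xor  $r3, $r0, $r5  regs=(0,0,7,1,13,1,1)

4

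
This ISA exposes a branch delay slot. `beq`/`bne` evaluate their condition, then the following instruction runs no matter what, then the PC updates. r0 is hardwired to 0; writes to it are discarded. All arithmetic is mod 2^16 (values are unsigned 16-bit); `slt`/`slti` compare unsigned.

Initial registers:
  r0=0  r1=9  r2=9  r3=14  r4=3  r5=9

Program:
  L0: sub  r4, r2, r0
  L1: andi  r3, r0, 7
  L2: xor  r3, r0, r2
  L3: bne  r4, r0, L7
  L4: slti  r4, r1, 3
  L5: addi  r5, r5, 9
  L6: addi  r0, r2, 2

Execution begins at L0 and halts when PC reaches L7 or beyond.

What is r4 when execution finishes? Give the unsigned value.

0

#0 sub  r4, r2, r0 ; 0/9/9/14/9/9
#1 andi  r3, r0, 7 ; 0/9/9/0/9/9
#2 xor  r3, r0, r2 ; 0/9/9/9/9/9
#3 bne  r4, r0, L7 ; 0/9/9/9/9/9 ; →target
#4 slti  r4, r1, 3 ; 0/9/9/9/0/9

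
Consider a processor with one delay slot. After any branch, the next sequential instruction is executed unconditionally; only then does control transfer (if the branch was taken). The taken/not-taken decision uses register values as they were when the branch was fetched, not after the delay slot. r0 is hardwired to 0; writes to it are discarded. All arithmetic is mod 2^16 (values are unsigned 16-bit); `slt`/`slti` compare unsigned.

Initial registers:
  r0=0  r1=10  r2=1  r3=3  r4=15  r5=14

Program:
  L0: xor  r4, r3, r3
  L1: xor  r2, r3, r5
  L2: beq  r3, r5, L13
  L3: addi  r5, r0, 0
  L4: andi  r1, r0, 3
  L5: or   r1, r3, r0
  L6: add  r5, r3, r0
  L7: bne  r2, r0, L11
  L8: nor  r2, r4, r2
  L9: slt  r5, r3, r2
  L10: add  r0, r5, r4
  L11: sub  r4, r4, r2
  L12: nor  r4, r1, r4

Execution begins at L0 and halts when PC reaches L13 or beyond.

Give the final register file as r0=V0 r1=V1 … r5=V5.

[0] xor  r4, r3, r3  →  {r0:0, r1:10, r2:1, r3:3, r4:0, r5:14}
[1] xor  r2, r3, r5  →  {r0:0, r1:10, r2:13, r3:3, r4:0, r5:14}
[2] beq  r3, r5, L13  →  {r0:0, r1:10, r2:13, r3:3, r4:0, r5:14}  ⟨branch fallthrough⟩
[3] addi  r5, r0, 0  →  {r0:0, r1:10, r2:13, r3:3, r4:0, r5:0}
[4] andi  r1, r0, 3  →  {r0:0, r1:0, r2:13, r3:3, r4:0, r5:0}
[5] or   r1, r3, r0  →  {r0:0, r1:3, r2:13, r3:3, r4:0, r5:0}
[6] add  r5, r3, r0  →  {r0:0, r1:3, r2:13, r3:3, r4:0, r5:3}
[7] bne  r2, r0, L11  →  {r0:0, r1:3, r2:13, r3:3, r4:0, r5:3}  ⟨branch taken⟩
[8] nor  r2, r4, r2  →  {r0:0, r1:3, r2:65522, r3:3, r4:0, r5:3}
[11] sub  r4, r4, r2  →  {r0:0, r1:3, r2:65522, r3:3, r4:14, r5:3}
[12] nor  r4, r1, r4  →  {r0:0, r1:3, r2:65522, r3:3, r4:65520, r5:3}

r0=0 r1=3 r2=65522 r3=3 r4=65520 r5=3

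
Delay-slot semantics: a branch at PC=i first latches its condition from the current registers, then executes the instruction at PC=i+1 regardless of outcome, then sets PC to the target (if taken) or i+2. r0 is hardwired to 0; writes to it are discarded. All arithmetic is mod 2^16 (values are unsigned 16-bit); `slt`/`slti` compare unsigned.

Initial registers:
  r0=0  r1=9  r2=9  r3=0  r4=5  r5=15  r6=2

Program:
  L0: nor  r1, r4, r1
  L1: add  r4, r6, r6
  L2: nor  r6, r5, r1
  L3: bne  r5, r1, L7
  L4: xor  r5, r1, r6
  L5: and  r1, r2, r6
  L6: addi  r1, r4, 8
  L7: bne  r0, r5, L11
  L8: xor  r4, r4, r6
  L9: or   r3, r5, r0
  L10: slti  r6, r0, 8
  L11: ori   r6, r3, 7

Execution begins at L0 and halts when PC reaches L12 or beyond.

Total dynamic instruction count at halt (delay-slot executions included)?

  step pc=0: nor  r1, r4, r1  regs=(0,65522,9,0,5,15,2)
  step pc=1: add  r4, r6, r6  regs=(0,65522,9,0,4,15,2)
  step pc=2: nor  r6, r5, r1  regs=(0,65522,9,0,4,15,0)
  step pc=3: bne  r5, r1, L7  cond=T  regs=(0,65522,9,0,4,15,0)
  step pc=4: xor  r5, r1, r6  regs=(0,65522,9,0,4,65522,0)
  step pc=7: bne  r0, r5, L11  cond=T  regs=(0,65522,9,0,4,65522,0)
  step pc=8: xor  r4, r4, r6  regs=(0,65522,9,0,4,65522,0)
  step pc=11: ori   r6, r3, 7  regs=(0,65522,9,0,4,65522,7)

8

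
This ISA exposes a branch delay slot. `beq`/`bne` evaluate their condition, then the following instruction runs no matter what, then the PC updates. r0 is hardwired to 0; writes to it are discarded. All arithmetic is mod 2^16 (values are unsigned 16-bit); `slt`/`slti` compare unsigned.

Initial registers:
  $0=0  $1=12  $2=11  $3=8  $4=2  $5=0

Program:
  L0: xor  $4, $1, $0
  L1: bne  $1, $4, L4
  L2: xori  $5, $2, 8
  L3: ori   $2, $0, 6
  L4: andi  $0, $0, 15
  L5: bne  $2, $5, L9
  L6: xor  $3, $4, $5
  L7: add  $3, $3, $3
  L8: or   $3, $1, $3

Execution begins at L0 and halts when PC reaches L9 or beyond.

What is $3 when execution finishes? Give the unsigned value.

15

[0] xor  $4, $1, $0  →  {$0:0, $1:12, $2:11, $3:8, $4:12, $5:0}
[1] bne  $1, $4, L4  →  {$0:0, $1:12, $2:11, $3:8, $4:12, $5:0}  ⟨branch fallthrough⟩
[2] xori  $5, $2, 8  →  {$0:0, $1:12, $2:11, $3:8, $4:12, $5:3}
[3] ori   $2, $0, 6  →  {$0:0, $1:12, $2:6, $3:8, $4:12, $5:3}
[4] andi  $0, $0, 15  →  {$0:0, $1:12, $2:6, $3:8, $4:12, $5:3}
[5] bne  $2, $5, L9  →  {$0:0, $1:12, $2:6, $3:8, $4:12, $5:3}  ⟨branch taken⟩
[6] xor  $3, $4, $5  →  {$0:0, $1:12, $2:6, $3:15, $4:12, $5:3}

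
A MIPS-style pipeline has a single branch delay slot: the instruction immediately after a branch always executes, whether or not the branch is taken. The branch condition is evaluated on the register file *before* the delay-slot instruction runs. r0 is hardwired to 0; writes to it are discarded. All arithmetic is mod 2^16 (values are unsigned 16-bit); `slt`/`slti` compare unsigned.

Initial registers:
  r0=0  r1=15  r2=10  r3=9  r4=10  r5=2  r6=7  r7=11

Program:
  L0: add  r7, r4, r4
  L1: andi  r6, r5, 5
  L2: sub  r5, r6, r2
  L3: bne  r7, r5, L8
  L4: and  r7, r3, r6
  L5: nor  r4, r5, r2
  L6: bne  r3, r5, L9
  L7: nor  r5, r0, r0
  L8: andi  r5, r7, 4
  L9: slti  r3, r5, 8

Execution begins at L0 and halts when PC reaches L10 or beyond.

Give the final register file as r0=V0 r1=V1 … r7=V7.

r0=0 r1=15 r2=10 r3=1 r4=10 r5=0 r6=0 r7=0

#0 add  r7, r4, r4 ; 0/15/10/9/10/2/7/20
#1 andi  r6, r5, 5 ; 0/15/10/9/10/2/0/20
#2 sub  r5, r6, r2 ; 0/15/10/9/10/65526/0/20
#3 bne  r7, r5, L8 ; 0/15/10/9/10/65526/0/20 ; →target
#4 and  r7, r3, r6 ; 0/15/10/9/10/65526/0/0
#8 andi  r5, r7, 4 ; 0/15/10/9/10/0/0/0
#9 slti  r3, r5, 8 ; 0/15/10/1/10/0/0/0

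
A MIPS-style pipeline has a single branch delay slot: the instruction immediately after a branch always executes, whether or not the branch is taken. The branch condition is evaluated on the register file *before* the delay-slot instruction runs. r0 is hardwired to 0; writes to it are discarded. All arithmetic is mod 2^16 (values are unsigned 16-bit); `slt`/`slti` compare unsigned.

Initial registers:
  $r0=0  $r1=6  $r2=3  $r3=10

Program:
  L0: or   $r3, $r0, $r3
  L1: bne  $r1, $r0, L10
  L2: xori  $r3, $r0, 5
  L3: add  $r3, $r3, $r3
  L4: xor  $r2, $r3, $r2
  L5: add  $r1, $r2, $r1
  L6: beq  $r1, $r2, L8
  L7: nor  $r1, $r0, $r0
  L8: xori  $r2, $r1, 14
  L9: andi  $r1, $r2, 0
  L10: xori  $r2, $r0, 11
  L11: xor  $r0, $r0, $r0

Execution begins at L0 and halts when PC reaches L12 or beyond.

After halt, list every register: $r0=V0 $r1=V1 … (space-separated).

$r0=0 $r1=6 $r2=11 $r3=5

  step pc=0: or   $r3, $r0, $r3  regs=(0,6,3,10)
  step pc=1: bne  $r1, $r0, L10  cond=T  regs=(0,6,3,10)
  step pc=2: xori  $r3, $r0, 5  regs=(0,6,3,5)
  step pc=10: xori  $r2, $r0, 11  regs=(0,6,11,5)
  step pc=11: xor  $r0, $r0, $r0  regs=(0,6,11,5)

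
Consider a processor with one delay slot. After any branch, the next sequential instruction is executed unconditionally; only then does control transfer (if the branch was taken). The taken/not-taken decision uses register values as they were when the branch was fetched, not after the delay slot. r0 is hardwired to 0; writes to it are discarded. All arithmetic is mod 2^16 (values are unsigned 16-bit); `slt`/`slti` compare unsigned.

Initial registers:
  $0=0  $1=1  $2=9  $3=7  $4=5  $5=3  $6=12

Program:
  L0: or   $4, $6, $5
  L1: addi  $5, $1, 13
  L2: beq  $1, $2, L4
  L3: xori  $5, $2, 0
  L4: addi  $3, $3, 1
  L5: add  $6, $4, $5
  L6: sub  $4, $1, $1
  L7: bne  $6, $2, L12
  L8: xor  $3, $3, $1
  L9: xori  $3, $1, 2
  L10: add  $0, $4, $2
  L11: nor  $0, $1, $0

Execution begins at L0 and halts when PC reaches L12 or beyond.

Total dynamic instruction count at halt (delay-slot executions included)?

9

PC=0  or   $4, $6, $5        | $0=0 $1=1 $2=9 $3=7 $4=15 $5=3 $6=12
PC=1  addi  $5, $1, 13       | $0=0 $1=1 $2=9 $3=7 $4=15 $5=14 $6=12
PC=2  beq  $1, $2, L4        | $0=0 $1=1 $2=9 $3=7 $4=15 $5=14 $6=12  [not taken]
PC=3  xori  $5, $2, 0        | $0=0 $1=1 $2=9 $3=7 $4=15 $5=9 $6=12
PC=4  addi  $3, $3, 1        | $0=0 $1=1 $2=9 $3=8 $4=15 $5=9 $6=12
PC=5  add  $6, $4, $5        | $0=0 $1=1 $2=9 $3=8 $4=15 $5=9 $6=24
PC=6  sub  $4, $1, $1        | $0=0 $1=1 $2=9 $3=8 $4=0 $5=9 $6=24
PC=7  bne  $6, $2, L12       | $0=0 $1=1 $2=9 $3=8 $4=0 $5=9 $6=24  [TAKEN]
PC=8  xor  $3, $3, $1        | $0=0 $1=1 $2=9 $3=9 $4=0 $5=9 $6=24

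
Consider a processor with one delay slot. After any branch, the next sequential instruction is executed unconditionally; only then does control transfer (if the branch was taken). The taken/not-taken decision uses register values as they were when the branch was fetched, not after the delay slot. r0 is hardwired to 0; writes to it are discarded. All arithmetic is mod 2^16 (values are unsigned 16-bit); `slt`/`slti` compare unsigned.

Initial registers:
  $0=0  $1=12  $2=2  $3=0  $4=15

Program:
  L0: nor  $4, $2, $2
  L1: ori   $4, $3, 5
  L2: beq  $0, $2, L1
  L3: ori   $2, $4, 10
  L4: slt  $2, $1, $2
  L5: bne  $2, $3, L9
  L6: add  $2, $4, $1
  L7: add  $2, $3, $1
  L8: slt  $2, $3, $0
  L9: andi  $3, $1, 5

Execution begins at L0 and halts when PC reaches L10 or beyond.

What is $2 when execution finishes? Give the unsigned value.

#0 nor  $4, $2, $2 ; 0/12/2/0/65533
#1 ori   $4, $3, 5 ; 0/12/2/0/5
#2 beq  $0, $2, L1 ; 0/12/2/0/5 ; →fallthru
#3 ori   $2, $4, 10 ; 0/12/15/0/5
#4 slt  $2, $1, $2 ; 0/12/1/0/5
#5 bne  $2, $3, L9 ; 0/12/1/0/5 ; →target
#6 add  $2, $4, $1 ; 0/12/17/0/5
#9 andi  $3, $1, 5 ; 0/12/17/4/5

17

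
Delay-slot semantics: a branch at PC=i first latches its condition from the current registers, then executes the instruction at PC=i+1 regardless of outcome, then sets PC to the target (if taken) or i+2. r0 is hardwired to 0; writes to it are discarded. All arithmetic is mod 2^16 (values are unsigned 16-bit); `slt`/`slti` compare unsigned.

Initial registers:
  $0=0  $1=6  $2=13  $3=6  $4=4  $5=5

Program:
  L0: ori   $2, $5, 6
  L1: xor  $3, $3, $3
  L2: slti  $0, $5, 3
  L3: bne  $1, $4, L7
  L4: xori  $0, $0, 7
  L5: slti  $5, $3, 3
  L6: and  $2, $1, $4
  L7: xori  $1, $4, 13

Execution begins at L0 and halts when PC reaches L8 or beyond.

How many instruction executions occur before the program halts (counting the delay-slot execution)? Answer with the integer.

6

  step pc=0: ori   $2, $5, 6  regs=(0,6,7,6,4,5)
  step pc=1: xor  $3, $3, $3  regs=(0,6,7,0,4,5)
  step pc=2: slti  $0, $5, 3  regs=(0,6,7,0,4,5)
  step pc=3: bne  $1, $4, L7  cond=T  regs=(0,6,7,0,4,5)
  step pc=4: xori  $0, $0, 7  regs=(0,6,7,0,4,5)
  step pc=7: xori  $1, $4, 13  regs=(0,9,7,0,4,5)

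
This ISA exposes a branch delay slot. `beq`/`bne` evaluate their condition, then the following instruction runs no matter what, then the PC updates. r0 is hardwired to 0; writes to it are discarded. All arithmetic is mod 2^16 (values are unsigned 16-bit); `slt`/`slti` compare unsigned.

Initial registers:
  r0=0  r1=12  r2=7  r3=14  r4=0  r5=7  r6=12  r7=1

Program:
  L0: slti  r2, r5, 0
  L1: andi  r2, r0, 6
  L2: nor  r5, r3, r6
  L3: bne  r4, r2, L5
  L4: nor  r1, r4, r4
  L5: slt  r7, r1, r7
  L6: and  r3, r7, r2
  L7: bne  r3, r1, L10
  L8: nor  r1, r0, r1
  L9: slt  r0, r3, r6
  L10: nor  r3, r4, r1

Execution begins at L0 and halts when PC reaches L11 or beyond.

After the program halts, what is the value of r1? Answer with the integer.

0

#0 slti  r2, r5, 0 ; 0/12/0/14/0/7/12/1
#1 andi  r2, r0, 6 ; 0/12/0/14/0/7/12/1
#2 nor  r5, r3, r6 ; 0/12/0/14/0/65521/12/1
#3 bne  r4, r2, L5 ; 0/12/0/14/0/65521/12/1 ; →fallthru
#4 nor  r1, r4, r4 ; 0/65535/0/14/0/65521/12/1
#5 slt  r7, r1, r7 ; 0/65535/0/14/0/65521/12/0
#6 and  r3, r7, r2 ; 0/65535/0/0/0/65521/12/0
#7 bne  r3, r1, L10 ; 0/65535/0/0/0/65521/12/0 ; →target
#8 nor  r1, r0, r1 ; 0/0/0/0/0/65521/12/0
#10 nor  r3, r4, r1 ; 0/0/0/65535/0/65521/12/0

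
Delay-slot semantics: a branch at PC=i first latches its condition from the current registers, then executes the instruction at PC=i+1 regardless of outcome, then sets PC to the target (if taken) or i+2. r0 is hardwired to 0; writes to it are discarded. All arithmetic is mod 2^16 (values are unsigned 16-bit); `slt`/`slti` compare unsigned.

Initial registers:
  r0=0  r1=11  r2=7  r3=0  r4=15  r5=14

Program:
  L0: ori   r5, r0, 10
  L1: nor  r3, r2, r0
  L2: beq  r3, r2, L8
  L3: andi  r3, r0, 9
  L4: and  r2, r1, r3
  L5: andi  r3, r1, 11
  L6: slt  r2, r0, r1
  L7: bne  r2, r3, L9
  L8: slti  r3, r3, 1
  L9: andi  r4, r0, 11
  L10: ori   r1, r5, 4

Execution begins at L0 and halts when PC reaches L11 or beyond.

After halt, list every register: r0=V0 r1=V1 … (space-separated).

[0] ori   r5, r0, 10  →  {r0:0, r1:11, r2:7, r3:0, r4:15, r5:10}
[1] nor  r3, r2, r0  →  {r0:0, r1:11, r2:7, r3:65528, r4:15, r5:10}
[2] beq  r3, r2, L8  →  {r0:0, r1:11, r2:7, r3:65528, r4:15, r5:10}  ⟨branch fallthrough⟩
[3] andi  r3, r0, 9  →  {r0:0, r1:11, r2:7, r3:0, r4:15, r5:10}
[4] and  r2, r1, r3  →  {r0:0, r1:11, r2:0, r3:0, r4:15, r5:10}
[5] andi  r3, r1, 11  →  {r0:0, r1:11, r2:0, r3:11, r4:15, r5:10}
[6] slt  r2, r0, r1  →  {r0:0, r1:11, r2:1, r3:11, r4:15, r5:10}
[7] bne  r2, r3, L9  →  {r0:0, r1:11, r2:1, r3:11, r4:15, r5:10}  ⟨branch taken⟩
[8] slti  r3, r3, 1  →  {r0:0, r1:11, r2:1, r3:0, r4:15, r5:10}
[9] andi  r4, r0, 11  →  {r0:0, r1:11, r2:1, r3:0, r4:0, r5:10}
[10] ori   r1, r5, 4  →  {r0:0, r1:14, r2:1, r3:0, r4:0, r5:10}

r0=0 r1=14 r2=1 r3=0 r4=0 r5=10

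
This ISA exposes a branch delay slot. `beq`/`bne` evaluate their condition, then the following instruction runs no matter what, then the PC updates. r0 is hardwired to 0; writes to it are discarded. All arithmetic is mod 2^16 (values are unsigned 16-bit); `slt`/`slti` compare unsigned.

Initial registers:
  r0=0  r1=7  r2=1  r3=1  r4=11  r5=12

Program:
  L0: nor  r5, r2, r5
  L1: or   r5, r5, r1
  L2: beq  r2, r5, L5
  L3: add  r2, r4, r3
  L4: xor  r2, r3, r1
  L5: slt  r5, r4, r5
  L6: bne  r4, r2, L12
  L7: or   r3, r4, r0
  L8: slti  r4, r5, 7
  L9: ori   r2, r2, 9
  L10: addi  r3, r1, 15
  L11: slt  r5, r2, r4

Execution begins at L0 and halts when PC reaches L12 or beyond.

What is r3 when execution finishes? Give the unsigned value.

PC=0  nor  r5, r2, r5        | r0=0 r1=7 r2=1 r3=1 r4=11 r5=65522
PC=1  or   r5, r5, r1        | r0=0 r1=7 r2=1 r3=1 r4=11 r5=65527
PC=2  beq  r2, r5, L5        | r0=0 r1=7 r2=1 r3=1 r4=11 r5=65527  [not taken]
PC=3  add  r2, r4, r3        | r0=0 r1=7 r2=12 r3=1 r4=11 r5=65527
PC=4  xor  r2, r3, r1        | r0=0 r1=7 r2=6 r3=1 r4=11 r5=65527
PC=5  slt  r5, r4, r5        | r0=0 r1=7 r2=6 r3=1 r4=11 r5=1
PC=6  bne  r4, r2, L12       | r0=0 r1=7 r2=6 r3=1 r4=11 r5=1  [TAKEN]
PC=7  or   r3, r4, r0        | r0=0 r1=7 r2=6 r3=11 r4=11 r5=1

11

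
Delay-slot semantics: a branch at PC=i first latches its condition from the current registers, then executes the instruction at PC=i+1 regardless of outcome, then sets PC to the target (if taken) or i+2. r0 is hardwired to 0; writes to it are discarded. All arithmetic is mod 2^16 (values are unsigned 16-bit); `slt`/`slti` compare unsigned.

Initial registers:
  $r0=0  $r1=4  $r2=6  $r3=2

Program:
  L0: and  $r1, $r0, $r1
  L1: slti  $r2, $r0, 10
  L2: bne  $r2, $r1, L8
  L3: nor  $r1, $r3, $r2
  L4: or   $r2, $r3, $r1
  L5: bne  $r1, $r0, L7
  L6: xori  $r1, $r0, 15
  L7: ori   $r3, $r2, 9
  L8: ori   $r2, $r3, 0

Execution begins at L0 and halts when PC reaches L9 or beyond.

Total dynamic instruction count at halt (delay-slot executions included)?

5

  step pc=0: and  $r1, $r0, $r1  regs=(0,0,6,2)
  step pc=1: slti  $r2, $r0, 10  regs=(0,0,1,2)
  step pc=2: bne  $r2, $r1, L8  cond=T  regs=(0,0,1,2)
  step pc=3: nor  $r1, $r3, $r2  regs=(0,65532,1,2)
  step pc=8: ori   $r2, $r3, 0  regs=(0,65532,2,2)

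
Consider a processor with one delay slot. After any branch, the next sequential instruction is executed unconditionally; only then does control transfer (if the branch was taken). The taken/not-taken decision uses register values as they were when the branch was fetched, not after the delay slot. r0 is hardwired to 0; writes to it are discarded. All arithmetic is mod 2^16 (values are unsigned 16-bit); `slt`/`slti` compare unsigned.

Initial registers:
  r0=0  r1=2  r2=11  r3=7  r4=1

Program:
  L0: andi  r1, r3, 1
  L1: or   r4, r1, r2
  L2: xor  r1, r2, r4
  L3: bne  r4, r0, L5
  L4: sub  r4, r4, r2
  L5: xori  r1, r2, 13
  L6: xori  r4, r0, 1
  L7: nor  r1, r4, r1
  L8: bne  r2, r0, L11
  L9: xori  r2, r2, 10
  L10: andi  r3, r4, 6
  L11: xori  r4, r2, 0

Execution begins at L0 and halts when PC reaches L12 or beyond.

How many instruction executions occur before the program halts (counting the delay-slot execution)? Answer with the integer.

11

PC=0  andi  r1, r3, 1        | r0=0 r1=1 r2=11 r3=7 r4=1
PC=1  or   r4, r1, r2        | r0=0 r1=1 r2=11 r3=7 r4=11
PC=2  xor  r1, r2, r4        | r0=0 r1=0 r2=11 r3=7 r4=11
PC=3  bne  r4, r0, L5        | r0=0 r1=0 r2=11 r3=7 r4=11  [TAKEN]
PC=4  sub  r4, r4, r2        | r0=0 r1=0 r2=11 r3=7 r4=0
PC=5  xori  r1, r2, 13       | r0=0 r1=6 r2=11 r3=7 r4=0
PC=6  xori  r4, r0, 1        | r0=0 r1=6 r2=11 r3=7 r4=1
PC=7  nor  r1, r4, r1        | r0=0 r1=65528 r2=11 r3=7 r4=1
PC=8  bne  r2, r0, L11       | r0=0 r1=65528 r2=11 r3=7 r4=1  [TAKEN]
PC=9  xori  r2, r2, 10       | r0=0 r1=65528 r2=1 r3=7 r4=1
PC=11 xori  r4, r2, 0        | r0=0 r1=65528 r2=1 r3=7 r4=1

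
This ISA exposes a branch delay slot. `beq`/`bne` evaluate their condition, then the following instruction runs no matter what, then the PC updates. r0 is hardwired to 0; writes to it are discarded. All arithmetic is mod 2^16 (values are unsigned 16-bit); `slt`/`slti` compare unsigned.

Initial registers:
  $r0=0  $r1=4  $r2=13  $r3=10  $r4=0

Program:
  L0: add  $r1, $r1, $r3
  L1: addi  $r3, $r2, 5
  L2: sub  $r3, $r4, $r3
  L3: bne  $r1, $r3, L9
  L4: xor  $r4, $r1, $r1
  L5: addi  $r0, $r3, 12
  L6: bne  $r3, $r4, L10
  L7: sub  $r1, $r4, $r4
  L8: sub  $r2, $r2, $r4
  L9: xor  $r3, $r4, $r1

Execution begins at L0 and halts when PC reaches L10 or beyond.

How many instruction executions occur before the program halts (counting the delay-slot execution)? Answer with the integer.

  step pc=0: add  $r1, $r1, $r3  regs=(0,14,13,10,0)
  step pc=1: addi  $r3, $r2, 5  regs=(0,14,13,18,0)
  step pc=2: sub  $r3, $r4, $r3  regs=(0,14,13,65518,0)
  step pc=3: bne  $r1, $r3, L9  cond=T  regs=(0,14,13,65518,0)
  step pc=4: xor  $r4, $r1, $r1  regs=(0,14,13,65518,0)
  step pc=9: xor  $r3, $r4, $r1  regs=(0,14,13,14,0)

6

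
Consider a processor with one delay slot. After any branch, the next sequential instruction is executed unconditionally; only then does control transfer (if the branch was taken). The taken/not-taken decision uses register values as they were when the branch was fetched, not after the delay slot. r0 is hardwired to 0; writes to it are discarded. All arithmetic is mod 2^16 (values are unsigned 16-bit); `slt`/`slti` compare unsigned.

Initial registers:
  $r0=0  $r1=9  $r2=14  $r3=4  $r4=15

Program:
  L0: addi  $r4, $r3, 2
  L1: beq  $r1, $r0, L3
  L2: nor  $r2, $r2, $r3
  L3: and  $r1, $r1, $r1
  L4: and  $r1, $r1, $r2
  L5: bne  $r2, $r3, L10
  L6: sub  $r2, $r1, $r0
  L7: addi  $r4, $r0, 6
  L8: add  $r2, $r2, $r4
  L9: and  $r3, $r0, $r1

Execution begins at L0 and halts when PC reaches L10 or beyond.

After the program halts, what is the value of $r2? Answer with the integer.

[0] addi  $r4, $r3, 2  →  {$r0:0, $r1:9, $r2:14, $r3:4, $r4:6}
[1] beq  $r1, $r0, L3  →  {$r0:0, $r1:9, $r2:14, $r3:4, $r4:6}  ⟨branch fallthrough⟩
[2] nor  $r2, $r2, $r3  →  {$r0:0, $r1:9, $r2:65521, $r3:4, $r4:6}
[3] and  $r1, $r1, $r1  →  {$r0:0, $r1:9, $r2:65521, $r3:4, $r4:6}
[4] and  $r1, $r1, $r2  →  {$r0:0, $r1:1, $r2:65521, $r3:4, $r4:6}
[5] bne  $r2, $r3, L10  →  {$r0:0, $r1:1, $r2:65521, $r3:4, $r4:6}  ⟨branch taken⟩
[6] sub  $r2, $r1, $r0  →  {$r0:0, $r1:1, $r2:1, $r3:4, $r4:6}

1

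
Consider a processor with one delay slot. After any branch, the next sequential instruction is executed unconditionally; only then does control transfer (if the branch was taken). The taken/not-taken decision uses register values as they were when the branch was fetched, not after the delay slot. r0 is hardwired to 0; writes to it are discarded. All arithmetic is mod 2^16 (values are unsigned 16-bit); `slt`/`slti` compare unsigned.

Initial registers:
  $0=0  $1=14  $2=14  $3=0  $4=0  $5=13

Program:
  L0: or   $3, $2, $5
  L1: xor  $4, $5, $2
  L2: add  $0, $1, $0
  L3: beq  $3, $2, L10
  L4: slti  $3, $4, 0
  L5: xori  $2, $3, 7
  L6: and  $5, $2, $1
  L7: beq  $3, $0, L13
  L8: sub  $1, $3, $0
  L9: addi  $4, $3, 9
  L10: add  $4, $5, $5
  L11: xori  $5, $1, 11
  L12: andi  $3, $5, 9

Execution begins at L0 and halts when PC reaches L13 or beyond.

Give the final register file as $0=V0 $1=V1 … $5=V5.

  step pc=0: or   $3, $2, $5  regs=(0,14,14,15,0,13)
  step pc=1: xor  $4, $5, $2  regs=(0,14,14,15,3,13)
  step pc=2: add  $0, $1, $0  regs=(0,14,14,15,3,13)
  step pc=3: beq  $3, $2, L10  cond=F  regs=(0,14,14,15,3,13)
  step pc=4: slti  $3, $4, 0  regs=(0,14,14,0,3,13)
  step pc=5: xori  $2, $3, 7  regs=(0,14,7,0,3,13)
  step pc=6: and  $5, $2, $1  regs=(0,14,7,0,3,6)
  step pc=7: beq  $3, $0, L13  cond=T  regs=(0,14,7,0,3,6)
  step pc=8: sub  $1, $3, $0  regs=(0,0,7,0,3,6)

$0=0 $1=0 $2=7 $3=0 $4=3 $5=6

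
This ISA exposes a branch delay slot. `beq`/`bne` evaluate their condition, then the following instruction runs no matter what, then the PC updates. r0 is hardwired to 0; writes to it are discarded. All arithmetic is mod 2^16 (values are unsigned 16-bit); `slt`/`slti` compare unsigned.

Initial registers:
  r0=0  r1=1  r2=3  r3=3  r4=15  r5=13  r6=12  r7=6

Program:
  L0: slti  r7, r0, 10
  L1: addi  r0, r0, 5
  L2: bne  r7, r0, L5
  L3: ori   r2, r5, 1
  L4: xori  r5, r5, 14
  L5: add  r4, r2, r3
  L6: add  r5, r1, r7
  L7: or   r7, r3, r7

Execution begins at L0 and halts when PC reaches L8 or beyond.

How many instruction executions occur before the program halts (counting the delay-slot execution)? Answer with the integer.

[0] slti  r7, r0, 10  →  {r0:0, r1:1, r2:3, r3:3, r4:15, r5:13, r6:12, r7:1}
[1] addi  r0, r0, 5  →  {r0:0, r1:1, r2:3, r3:3, r4:15, r5:13, r6:12, r7:1}
[2] bne  r7, r0, L5  →  {r0:0, r1:1, r2:3, r3:3, r4:15, r5:13, r6:12, r7:1}  ⟨branch taken⟩
[3] ori   r2, r5, 1  →  {r0:0, r1:1, r2:13, r3:3, r4:15, r5:13, r6:12, r7:1}
[5] add  r4, r2, r3  →  {r0:0, r1:1, r2:13, r3:3, r4:16, r5:13, r6:12, r7:1}
[6] add  r5, r1, r7  →  {r0:0, r1:1, r2:13, r3:3, r4:16, r5:2, r6:12, r7:1}
[7] or   r7, r3, r7  →  {r0:0, r1:1, r2:13, r3:3, r4:16, r5:2, r6:12, r7:3}

7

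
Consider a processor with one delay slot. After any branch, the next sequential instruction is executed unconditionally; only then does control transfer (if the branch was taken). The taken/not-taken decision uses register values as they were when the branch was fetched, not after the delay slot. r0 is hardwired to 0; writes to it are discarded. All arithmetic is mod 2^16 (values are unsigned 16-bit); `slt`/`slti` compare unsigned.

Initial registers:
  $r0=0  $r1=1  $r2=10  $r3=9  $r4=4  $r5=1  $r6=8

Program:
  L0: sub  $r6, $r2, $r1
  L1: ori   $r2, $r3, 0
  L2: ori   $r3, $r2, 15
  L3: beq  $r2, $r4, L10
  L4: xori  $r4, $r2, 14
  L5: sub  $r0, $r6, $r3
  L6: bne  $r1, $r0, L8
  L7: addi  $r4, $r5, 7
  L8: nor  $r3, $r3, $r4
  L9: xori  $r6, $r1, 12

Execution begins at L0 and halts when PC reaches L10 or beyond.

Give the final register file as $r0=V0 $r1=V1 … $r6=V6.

[0] sub  $r6, $r2, $r1  →  {$r0:0, $r1:1, $r2:10, $r3:9, $r4:4, $r5:1, $r6:9}
[1] ori   $r2, $r3, 0  →  {$r0:0, $r1:1, $r2:9, $r3:9, $r4:4, $r5:1, $r6:9}
[2] ori   $r3, $r2, 15  →  {$r0:0, $r1:1, $r2:9, $r3:15, $r4:4, $r5:1, $r6:9}
[3] beq  $r2, $r4, L10  →  {$r0:0, $r1:1, $r2:9, $r3:15, $r4:4, $r5:1, $r6:9}  ⟨branch fallthrough⟩
[4] xori  $r4, $r2, 14  →  {$r0:0, $r1:1, $r2:9, $r3:15, $r4:7, $r5:1, $r6:9}
[5] sub  $r0, $r6, $r3  →  {$r0:0, $r1:1, $r2:9, $r3:15, $r4:7, $r5:1, $r6:9}
[6] bne  $r1, $r0, L8  →  {$r0:0, $r1:1, $r2:9, $r3:15, $r4:7, $r5:1, $r6:9}  ⟨branch taken⟩
[7] addi  $r4, $r5, 7  →  {$r0:0, $r1:1, $r2:9, $r3:15, $r4:8, $r5:1, $r6:9}
[8] nor  $r3, $r3, $r4  →  {$r0:0, $r1:1, $r2:9, $r3:65520, $r4:8, $r5:1, $r6:9}
[9] xori  $r6, $r1, 12  →  {$r0:0, $r1:1, $r2:9, $r3:65520, $r4:8, $r5:1, $r6:13}

$r0=0 $r1=1 $r2=9 $r3=65520 $r4=8 $r5=1 $r6=13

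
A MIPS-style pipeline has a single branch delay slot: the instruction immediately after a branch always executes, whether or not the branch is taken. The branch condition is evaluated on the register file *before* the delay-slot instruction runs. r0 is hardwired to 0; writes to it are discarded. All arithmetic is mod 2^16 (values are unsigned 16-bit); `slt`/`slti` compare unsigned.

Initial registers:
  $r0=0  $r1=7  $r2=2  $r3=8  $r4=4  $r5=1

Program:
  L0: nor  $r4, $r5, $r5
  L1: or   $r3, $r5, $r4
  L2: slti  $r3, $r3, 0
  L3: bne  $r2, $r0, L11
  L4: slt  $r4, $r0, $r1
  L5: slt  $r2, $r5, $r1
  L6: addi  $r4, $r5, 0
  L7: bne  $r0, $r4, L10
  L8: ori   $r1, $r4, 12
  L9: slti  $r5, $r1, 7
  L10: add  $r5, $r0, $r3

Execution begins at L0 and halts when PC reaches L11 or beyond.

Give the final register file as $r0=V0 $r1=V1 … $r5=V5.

  step pc=0: nor  $r4, $r5, $r5  regs=(0,7,2,8,65534,1)
  step pc=1: or   $r3, $r5, $r4  regs=(0,7,2,65535,65534,1)
  step pc=2: slti  $r3, $r3, 0  regs=(0,7,2,0,65534,1)
  step pc=3: bne  $r2, $r0, L11  cond=T  regs=(0,7,2,0,65534,1)
  step pc=4: slt  $r4, $r0, $r1  regs=(0,7,2,0,1,1)

$r0=0 $r1=7 $r2=2 $r3=0 $r4=1 $r5=1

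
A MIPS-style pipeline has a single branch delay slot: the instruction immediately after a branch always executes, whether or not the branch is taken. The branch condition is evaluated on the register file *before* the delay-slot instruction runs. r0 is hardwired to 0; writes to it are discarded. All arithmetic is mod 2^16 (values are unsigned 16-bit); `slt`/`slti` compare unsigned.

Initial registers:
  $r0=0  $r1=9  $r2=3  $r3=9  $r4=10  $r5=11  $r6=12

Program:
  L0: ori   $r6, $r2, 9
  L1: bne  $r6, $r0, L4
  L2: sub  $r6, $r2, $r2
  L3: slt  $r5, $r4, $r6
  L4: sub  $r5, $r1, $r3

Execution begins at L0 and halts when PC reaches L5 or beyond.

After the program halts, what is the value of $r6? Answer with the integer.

PC=0  ori   $r6, $r2, 9      | $r0=0 $r1=9 $r2=3 $r3=9 $r4=10 $r5=11 $r6=11
PC=1  bne  $r6, $r0, L4      | $r0=0 $r1=9 $r2=3 $r3=9 $r4=10 $r5=11 $r6=11  [TAKEN]
PC=2  sub  $r6, $r2, $r2     | $r0=0 $r1=9 $r2=3 $r3=9 $r4=10 $r5=11 $r6=0
PC=4  sub  $r5, $r1, $r3     | $r0=0 $r1=9 $r2=3 $r3=9 $r4=10 $r5=0 $r6=0

0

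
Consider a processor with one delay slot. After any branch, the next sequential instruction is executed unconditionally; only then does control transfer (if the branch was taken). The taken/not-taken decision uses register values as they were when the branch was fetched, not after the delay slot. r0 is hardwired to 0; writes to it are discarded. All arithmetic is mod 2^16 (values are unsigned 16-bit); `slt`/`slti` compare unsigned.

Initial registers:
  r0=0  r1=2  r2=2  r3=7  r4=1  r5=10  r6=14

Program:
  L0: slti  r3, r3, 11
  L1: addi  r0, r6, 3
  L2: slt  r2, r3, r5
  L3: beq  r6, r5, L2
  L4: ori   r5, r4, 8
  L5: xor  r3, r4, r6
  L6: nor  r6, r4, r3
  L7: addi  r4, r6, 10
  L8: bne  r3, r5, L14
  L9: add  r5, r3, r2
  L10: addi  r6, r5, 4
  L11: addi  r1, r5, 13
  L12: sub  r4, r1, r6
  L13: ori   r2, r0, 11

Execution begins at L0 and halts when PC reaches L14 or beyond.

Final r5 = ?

16

[0] slti  r3, r3, 11  →  {r0:0, r1:2, r2:2, r3:1, r4:1, r5:10, r6:14}
[1] addi  r0, r6, 3  →  {r0:0, r1:2, r2:2, r3:1, r4:1, r5:10, r6:14}
[2] slt  r2, r3, r5  →  {r0:0, r1:2, r2:1, r3:1, r4:1, r5:10, r6:14}
[3] beq  r6, r5, L2  →  {r0:0, r1:2, r2:1, r3:1, r4:1, r5:10, r6:14}  ⟨branch fallthrough⟩
[4] ori   r5, r4, 8  →  {r0:0, r1:2, r2:1, r3:1, r4:1, r5:9, r6:14}
[5] xor  r3, r4, r6  →  {r0:0, r1:2, r2:1, r3:15, r4:1, r5:9, r6:14}
[6] nor  r6, r4, r3  →  {r0:0, r1:2, r2:1, r3:15, r4:1, r5:9, r6:65520}
[7] addi  r4, r6, 10  →  {r0:0, r1:2, r2:1, r3:15, r4:65530, r5:9, r6:65520}
[8] bne  r3, r5, L14  →  {r0:0, r1:2, r2:1, r3:15, r4:65530, r5:9, r6:65520}  ⟨branch taken⟩
[9] add  r5, r3, r2  →  {r0:0, r1:2, r2:1, r3:15, r4:65530, r5:16, r6:65520}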